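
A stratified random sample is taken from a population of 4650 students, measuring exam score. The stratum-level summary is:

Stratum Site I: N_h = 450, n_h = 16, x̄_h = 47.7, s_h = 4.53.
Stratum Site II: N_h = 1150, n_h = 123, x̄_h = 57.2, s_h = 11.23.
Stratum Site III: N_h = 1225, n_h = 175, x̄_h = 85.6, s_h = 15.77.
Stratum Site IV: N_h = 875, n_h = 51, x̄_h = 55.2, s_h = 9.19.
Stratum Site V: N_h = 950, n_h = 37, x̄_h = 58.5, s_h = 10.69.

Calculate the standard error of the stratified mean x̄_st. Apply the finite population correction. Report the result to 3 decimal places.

SE(x̄_st) ≈ 0.576

V̂(x̄_st) = Σ W_h² (1 − n_h/N_h) s_h²/n_h, with W_h = N_h/N and N = 4650:
  stratum Site I: (450/4650)²·(1 − 16/450)·4.53²/16 = 0.0115844
  stratum Site II: (1150/4650)²·(1 − 123/1150)·11.23²/123 = 0.0560037
  stratum Site III: (1225/4650)²·(1 − 175/1225)·15.77²/175 = 0.0845366
  stratum Site IV: (875/4650)²·(1 − 51/875)·9.19²/51 = 0.0552192
  stratum Site V: (950/4650)²·(1 − 37/950)·10.69²/37 = 0.123892
V̂(x̄_st) = 0.331236
SE(x̄_st) = √0.331236 = 0.575531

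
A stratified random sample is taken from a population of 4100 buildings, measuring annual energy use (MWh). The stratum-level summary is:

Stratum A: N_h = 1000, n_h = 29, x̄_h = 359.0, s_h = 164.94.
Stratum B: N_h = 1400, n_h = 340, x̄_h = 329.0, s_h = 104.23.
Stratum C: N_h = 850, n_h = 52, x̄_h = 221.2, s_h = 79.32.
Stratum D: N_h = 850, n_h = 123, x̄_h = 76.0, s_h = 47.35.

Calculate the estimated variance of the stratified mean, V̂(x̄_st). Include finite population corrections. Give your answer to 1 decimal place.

V̂(x̄_st) ≈ 62.6

V̂(x̄_st) = Σ W_h² (1 − n_h/N_h) s_h²/n_h, with W_h = N_h/N and N = 4100:
  stratum A: (1000/4100)²·(1 − 29/1000)·164.94²/29 = 54.1883
  stratum B: (1400/4100)²·(1 − 340/1400)·104.23²/340 = 2.8208
  stratum C: (850/4100)²·(1 − 52/850)·79.32²/52 = 4.88221
  stratum D: (850/4100)²·(1 − 123/850)·47.35²/123 = 0.67007
V̂(x̄_st) = 62.5614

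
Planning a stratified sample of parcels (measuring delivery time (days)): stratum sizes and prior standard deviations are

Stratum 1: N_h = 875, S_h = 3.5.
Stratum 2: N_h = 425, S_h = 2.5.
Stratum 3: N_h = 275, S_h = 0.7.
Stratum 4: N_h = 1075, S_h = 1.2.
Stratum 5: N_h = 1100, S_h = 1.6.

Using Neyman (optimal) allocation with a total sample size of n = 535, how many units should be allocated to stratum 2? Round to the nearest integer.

Neyman allocation: n_h = n · N_h S_h / Σ N_i S_i, with n = 535.
  stratum 1: N_h·S_h = 875·3.5 = 3062.50
  stratum 2: N_h·S_h = 425·2.5 = 1062.50
  stratum 3: N_h·S_h = 275·0.7 = 192.50
  stratum 4: N_h·S_h = 1075·1.2 = 1290.00
  stratum 5: N_h·S_h = 1100·1.6 = 1760.00
Σ N_h S_h = 7367.50
n for stratum 2 = 535·1062.50/7367.50 = 77.155 → 77

77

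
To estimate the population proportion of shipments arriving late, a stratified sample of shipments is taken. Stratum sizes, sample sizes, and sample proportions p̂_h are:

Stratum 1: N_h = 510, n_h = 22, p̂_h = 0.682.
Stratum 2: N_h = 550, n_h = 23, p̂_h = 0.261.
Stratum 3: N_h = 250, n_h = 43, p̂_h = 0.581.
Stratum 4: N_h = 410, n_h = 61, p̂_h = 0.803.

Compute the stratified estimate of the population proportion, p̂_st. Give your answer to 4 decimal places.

p̂_st ≈ 0.5615

N = 1720; stratum weights W_h = N_h/N.
p̂_st = Σ W_h p̂_h = (510·0.682 + 550·0.261 + 250·0.581 + 410·0.803)/1720 = 0.56154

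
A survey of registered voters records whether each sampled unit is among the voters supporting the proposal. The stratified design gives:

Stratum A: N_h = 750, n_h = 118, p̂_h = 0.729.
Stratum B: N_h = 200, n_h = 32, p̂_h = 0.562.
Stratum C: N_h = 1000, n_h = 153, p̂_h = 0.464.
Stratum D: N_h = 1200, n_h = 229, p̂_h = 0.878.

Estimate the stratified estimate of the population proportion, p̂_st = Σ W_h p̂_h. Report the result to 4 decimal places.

p̂_st ≈ 0.6910

N = 3150; stratum weights W_h = N_h/N.
p̂_st = Σ W_h p̂_h = (750·0.729 + 200·0.562 + 1000·0.464 + 1200·0.878)/3150 = 0.69103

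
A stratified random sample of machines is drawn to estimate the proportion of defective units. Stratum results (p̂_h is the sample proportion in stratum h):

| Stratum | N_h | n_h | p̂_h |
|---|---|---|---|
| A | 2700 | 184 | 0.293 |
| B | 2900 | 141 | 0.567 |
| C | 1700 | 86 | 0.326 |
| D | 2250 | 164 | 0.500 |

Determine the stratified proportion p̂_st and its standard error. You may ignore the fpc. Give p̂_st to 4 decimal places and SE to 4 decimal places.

N = 9550; stratum weights W_h = N_h/N.
p̂_st = Σ W_h p̂_h = (2700·0.293 + 2900·0.567 + 1700·0.326 + 2250·0.500)/9550 = 0.43085
V̂(p̂_st) = Σ W_h² p̂_h(1−p̂_h)/(n_h−1):
  stratum A: (2700/9550)²·0.293·0.707/183 = 9.04809e-05
  stratum B: (2900/9550)²·0.567·0.433/140 = 0.000161708
  stratum C: (1700/9550)²·0.326·0.674/85 = 8.19124e-05
  stratum D: (2250/9550)²·0.500·0.500/163 = 8.51355e-05
V̂(p̂_st) = 0.000419237; SE = √V̂ = 0.0204753

p̂_st ≈ 0.4308, SE ≈ 0.0205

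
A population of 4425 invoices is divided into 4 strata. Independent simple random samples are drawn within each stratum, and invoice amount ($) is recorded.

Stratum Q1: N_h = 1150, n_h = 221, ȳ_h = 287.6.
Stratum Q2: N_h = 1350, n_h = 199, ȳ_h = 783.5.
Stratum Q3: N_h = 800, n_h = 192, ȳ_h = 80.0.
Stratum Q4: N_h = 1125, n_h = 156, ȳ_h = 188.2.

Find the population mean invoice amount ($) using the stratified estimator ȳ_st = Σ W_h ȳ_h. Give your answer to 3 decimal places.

ȳ_st ≈ 376.088

N = Σ N_h = 4425. Stratum weights W_h = N_h/N.
ȳ_st = (1150·287.6 + 1350·783.5 + 800·80.0 + 1125·188.2) / 4425 = 376.08814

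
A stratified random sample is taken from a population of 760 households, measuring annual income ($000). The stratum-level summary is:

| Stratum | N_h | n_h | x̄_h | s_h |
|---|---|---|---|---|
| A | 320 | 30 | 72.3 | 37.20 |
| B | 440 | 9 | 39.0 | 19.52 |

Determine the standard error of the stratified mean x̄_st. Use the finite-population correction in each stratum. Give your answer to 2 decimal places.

V̂(x̄_st) = Σ W_h² (1 − n_h/N_h) s_h²/n_h, with W_h = N_h/N and N = 760:
  stratum A: (320/760)²·(1 − 30/320)·37.20²/30 = 7.41115
  stratum B: (440/760)²·(1 − 9/440)·19.52²/9 = 13.9002
V̂(x̄_st) = 21.3113
SE(x̄_st) = √21.3113 = 4.61642

SE(x̄_st) ≈ 4.62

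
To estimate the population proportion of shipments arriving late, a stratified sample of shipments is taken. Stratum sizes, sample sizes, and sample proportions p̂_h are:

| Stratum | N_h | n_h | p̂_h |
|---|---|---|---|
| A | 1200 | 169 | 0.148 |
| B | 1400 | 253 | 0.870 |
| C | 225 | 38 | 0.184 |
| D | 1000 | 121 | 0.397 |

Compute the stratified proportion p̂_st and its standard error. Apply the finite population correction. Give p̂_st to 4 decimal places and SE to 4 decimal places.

N = 3825; stratum weights W_h = N_h/N.
p̂_st = Σ W_h p̂_h = (1200·0.148 + 1400·0.870 + 225·0.184 + 1000·0.397)/3825 = 0.47948
V̂(p̂_st) = Σ W_h² (1 − n_h/N_h) p̂_h(1−p̂_h)/(n_h−1):
  stratum A: (1200/3825)²·(1 − 169/1200)·0.148·0.852/168 = 6.34701e-05
  stratum B: (1400/3825)²·(1 − 253/1400)·0.870·0.130/252 = 4.92596e-05
  stratum C: (225/3825)²·(1 − 38/225)·0.184·0.816/37 = 1.16699e-05
  stratum D: (1000/3825)²·(1 − 121/1000)·0.397·0.603/120 = 0.000119854
V̂(p̂_st) = 0.000244254; SE = √V̂ = 0.0156286

p̂_st ≈ 0.4795, SE ≈ 0.0156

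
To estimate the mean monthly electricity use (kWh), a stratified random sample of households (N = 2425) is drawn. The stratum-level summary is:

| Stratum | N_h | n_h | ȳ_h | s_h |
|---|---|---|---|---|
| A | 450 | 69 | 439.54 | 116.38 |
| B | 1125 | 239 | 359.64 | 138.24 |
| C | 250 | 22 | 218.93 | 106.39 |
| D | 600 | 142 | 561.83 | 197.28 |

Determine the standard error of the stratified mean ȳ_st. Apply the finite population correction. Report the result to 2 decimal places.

SE(ȳ_st) ≈ 6.09

V̂(ȳ_st) = Σ W_h² (1 − n_h/N_h) s_h²/n_h, with W_h = N_h/N and N = 2425:
  stratum A: (450/2425)²·(1 − 69/450)·116.38²/69 = 5.72297
  stratum B: (1125/2425)²·(1 − 239/1125)·138.24²/239 = 13.5529
  stratum C: (250/2425)²·(1 − 22/250)·106.39²/22 = 4.9869
  stratum D: (600/2425)²·(1 − 142/600)·197.28²/142 = 12.8077
V̂(ȳ_st) = 37.0705
SE(ȳ_st) = √37.0705 = 6.08855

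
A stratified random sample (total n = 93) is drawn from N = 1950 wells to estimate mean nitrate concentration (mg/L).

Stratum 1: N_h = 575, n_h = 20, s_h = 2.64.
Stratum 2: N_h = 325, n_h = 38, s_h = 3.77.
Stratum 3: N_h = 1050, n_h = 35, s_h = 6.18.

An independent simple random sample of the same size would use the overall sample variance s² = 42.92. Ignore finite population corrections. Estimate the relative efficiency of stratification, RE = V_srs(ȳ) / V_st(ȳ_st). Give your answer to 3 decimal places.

V̂(ȳ_st) = Σ W_h² s_h²/n_h, with W_h = N_h/N and N = 1950:
  stratum 1: (575/1950)²·2.64²/20 = 0.0303001
  stratum 2: (325/1950)²·3.77²/38 = 0.0103895
  stratum 3: (1050/1950)²·6.18²/35 = 0.316387
V_st = 0.357076
V_srs = s²/n = 42.92/93 = 0.461505
Relative efficiency = V_srs / V_st = 0.461505/0.357076 = 1.2925

RE ≈ 1.292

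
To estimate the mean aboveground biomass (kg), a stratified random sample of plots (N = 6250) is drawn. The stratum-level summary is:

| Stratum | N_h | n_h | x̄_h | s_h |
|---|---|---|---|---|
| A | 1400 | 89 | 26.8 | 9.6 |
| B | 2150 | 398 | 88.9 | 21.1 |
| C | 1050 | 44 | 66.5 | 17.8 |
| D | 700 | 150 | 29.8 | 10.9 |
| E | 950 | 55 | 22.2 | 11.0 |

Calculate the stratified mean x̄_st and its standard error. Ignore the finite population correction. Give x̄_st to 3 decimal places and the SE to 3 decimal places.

x̄_st = Σ W_h x̄_h = (1400·26.8 + 2150·88.9 + 1050·66.5 + 700·29.8 + 950·22.2)/6250 = 54.46880
V̂(x̄_st) = Σ W_h² s_h²/n_h, with W_h = N_h/N and N = 6250:
  stratum A: (1400/6250)²·9.6²/89 = 0.0519575
  stratum B: (2150/6250)²·21.1²/398 = 0.132373
  stratum C: (1050/6250)²·17.8²/44 = 0.203238
  stratum D: (700/6250)²·10.9²/150 = 0.00993568
  stratum E: (950/6250)²·11.0²/55 = 0.0508288
V̂(x̄_st) = 0.448333
SE(x̄_st) = √0.448333 = 0.669577

x̄_st ≈ 54.469, SE ≈ 0.670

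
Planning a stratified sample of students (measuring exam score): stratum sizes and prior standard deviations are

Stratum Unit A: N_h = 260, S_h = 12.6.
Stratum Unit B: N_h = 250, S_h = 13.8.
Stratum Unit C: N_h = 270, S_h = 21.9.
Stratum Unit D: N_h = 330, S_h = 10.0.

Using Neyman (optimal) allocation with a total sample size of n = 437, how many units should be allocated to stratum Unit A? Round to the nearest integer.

90

Neyman allocation: n_h = n · N_h S_h / Σ N_i S_i, with n = 437.
  stratum Unit A: N_h·S_h = 260·12.6 = 3276.00
  stratum Unit B: N_h·S_h = 250·13.8 = 3450.00
  stratum Unit C: N_h·S_h = 270·21.9 = 5913.00
  stratum Unit D: N_h·S_h = 330·10.0 = 3300.00
Σ N_h S_h = 15939.00
n for stratum Unit A = 437·3276.00/15939.00 = 89.818 → 90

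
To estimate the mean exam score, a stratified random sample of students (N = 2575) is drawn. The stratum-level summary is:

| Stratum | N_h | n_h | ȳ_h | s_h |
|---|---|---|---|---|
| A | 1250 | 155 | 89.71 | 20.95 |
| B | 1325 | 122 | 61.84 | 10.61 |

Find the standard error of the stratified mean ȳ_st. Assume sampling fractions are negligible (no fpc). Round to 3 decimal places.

SE(ȳ_st) ≈ 0.955

V̂(ȳ_st) = Σ W_h² s_h²/n_h, with W_h = N_h/N and N = 2575:
  stratum A: (1250/2575)²·20.95²/155 = 0.66727
  stratum B: (1325/2575)²·10.61²/122 = 0.244314
V̂(ȳ_st) = 0.911584
SE(ȳ_st) = √0.911584 = 0.954769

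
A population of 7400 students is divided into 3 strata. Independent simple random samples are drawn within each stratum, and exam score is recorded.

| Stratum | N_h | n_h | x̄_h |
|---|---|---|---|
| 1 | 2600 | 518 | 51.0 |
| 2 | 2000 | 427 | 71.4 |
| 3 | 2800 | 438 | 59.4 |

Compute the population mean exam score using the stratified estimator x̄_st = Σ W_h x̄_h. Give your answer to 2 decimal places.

N = Σ N_h = 7400. Stratum weights W_h = N_h/N.
x̄_st = (2600·51.0 + 2000·71.4 + 2800·59.4) / 7400 = 59.6919

x̄_st ≈ 59.69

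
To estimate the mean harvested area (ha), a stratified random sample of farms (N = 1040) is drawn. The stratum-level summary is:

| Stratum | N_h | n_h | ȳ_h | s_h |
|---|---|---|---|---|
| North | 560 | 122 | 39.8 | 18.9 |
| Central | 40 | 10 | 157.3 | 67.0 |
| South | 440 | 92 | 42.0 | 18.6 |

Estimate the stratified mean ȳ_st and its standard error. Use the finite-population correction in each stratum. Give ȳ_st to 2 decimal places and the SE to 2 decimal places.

ȳ_st ≈ 45.25, SE ≈ 1.30

ȳ_st = Σ W_h ȳ_h = (560·39.8 + 40·157.3 + 440·42.0)/1040 = 45.25000
V̂(ȳ_st) = Σ W_h² (1 − n_h/N_h) s_h²/n_h, with W_h = N_h/N and N = 1040:
  stratum North: (560/1040)²·(1 − 122/560)·18.9²/122 = 0.663986
  stratum Central: (40/1040)²·(1 − 10/40)·67.0²/10 = 0.49804
  stratum South: (440/1040)²·(1 − 92/440)·18.6²/92 = 0.532357
V̂(ȳ_st) = 1.69438
SE(ȳ_st) = √1.69438 = 1.30168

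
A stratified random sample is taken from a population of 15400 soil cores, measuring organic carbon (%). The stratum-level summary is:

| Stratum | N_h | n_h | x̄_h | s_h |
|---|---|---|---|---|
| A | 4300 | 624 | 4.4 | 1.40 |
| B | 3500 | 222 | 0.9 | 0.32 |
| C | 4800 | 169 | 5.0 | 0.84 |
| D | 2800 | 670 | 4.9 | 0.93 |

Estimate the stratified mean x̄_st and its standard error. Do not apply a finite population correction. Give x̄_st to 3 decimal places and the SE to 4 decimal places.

x̄_st = Σ W_h x̄_h = (4300·4.4 + 3500·0.9 + 4800·5.0 + 2800·4.9)/15400 = 3.88247
V̂(x̄_st) = Σ W_h² s_h²/n_h, with W_h = N_h/N and N = 15400:
  stratum A: (4300/15400)²·1.40²/624 = 0.000244888
  stratum B: (3500/15400)²·0.32²/222 = 2.38255e-05
  stratum C: (4800/15400)²·0.84²/169 = 0.000405614
  stratum D: (2800/15400)²·0.93²/670 = 4.26742e-05
V̂(x̄_st) = 0.000717001
SE(x̄_st) = √0.000717001 = 0.0267769

x̄_st ≈ 3.882, SE ≈ 0.0268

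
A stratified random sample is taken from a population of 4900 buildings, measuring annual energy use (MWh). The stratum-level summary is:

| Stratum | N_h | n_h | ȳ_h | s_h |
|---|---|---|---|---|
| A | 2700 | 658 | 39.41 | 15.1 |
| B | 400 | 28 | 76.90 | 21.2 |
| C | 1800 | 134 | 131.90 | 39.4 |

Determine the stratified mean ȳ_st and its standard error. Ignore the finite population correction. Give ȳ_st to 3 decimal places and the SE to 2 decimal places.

ȳ_st ≈ 76.446, SE ≈ 1.33

ȳ_st = Σ W_h ȳ_h = (2700·39.41 + 400·76.90 + 1800·131.90)/4900 = 76.44633
V̂(ȳ_st) = Σ W_h² s_h²/n_h, with W_h = N_h/N and N = 4900:
  stratum A: (2700/4900)²·15.1²/658 = 0.105212
  stratum B: (400/4900)²·21.2²/28 = 0.106965
  stratum C: (1800/4900)²·39.4²/134 = 1.56329
V̂(ȳ_st) = 1.77547
SE(ȳ_st) = √1.77547 = 1.33247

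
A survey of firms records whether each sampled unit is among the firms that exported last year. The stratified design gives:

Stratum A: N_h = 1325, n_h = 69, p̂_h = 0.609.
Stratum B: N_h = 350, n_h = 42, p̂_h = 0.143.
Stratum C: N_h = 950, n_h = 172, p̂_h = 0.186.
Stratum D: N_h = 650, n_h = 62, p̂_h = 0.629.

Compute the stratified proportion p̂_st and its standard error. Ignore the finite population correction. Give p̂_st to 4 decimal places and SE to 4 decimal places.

p̂_st ≈ 0.4405, SE ≈ 0.0289

N = 3275; stratum weights W_h = N_h/N.
p̂_st = Σ W_h p̂_h = (1325·0.609 + 350·0.143 + 950·0.186 + 650·0.629)/3275 = 0.44047
V̂(p̂_st) = Σ W_h² p̂_h(1−p̂_h)/(n_h−1):
  stratum A: (1325/3275)²·0.609·0.391/68 = 0.000573184
  stratum B: (350/3275)²·0.143·0.857/41 = 3.41387e-05
  stratum C: (950/3275)²·0.186·0.814/171 = 7.45016e-05
  stratum D: (650/3275)²·0.629·0.371/61 = 0.000150695
V̂(p̂_st) = 0.00083252; SE = √V̂ = 0.0288534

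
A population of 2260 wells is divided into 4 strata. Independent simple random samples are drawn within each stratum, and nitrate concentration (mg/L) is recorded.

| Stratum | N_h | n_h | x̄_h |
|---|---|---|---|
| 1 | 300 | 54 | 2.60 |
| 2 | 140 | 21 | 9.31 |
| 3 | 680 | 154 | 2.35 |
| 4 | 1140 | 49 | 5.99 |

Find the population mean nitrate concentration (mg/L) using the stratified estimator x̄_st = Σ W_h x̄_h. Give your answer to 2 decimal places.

N = Σ N_h = 2260. Stratum weights W_h = N_h/N.
x̄_st = (300·2.60 + 140·9.31 + 680·2.35 + 1140·5.99) / 2260 = 4.6504

x̄_st ≈ 4.65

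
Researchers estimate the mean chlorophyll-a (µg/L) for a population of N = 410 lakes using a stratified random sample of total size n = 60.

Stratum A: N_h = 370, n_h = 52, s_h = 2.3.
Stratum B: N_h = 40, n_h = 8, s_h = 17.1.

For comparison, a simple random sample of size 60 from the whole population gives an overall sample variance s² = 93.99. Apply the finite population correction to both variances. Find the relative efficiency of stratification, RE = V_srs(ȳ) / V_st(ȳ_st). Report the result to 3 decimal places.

RE ≈ 3.826

V̂(ȳ_st) = Σ W_h² (1 − n_h/N_h) s_h²/n_h, with W_h = N_h/N and N = 410:
  stratum A: (370/410)²·(1 − 52/370)·2.3²/52 = 0.0712055
  stratum B: (40/410)²·(1 − 8/40)·17.1²/8 = 0.27832
V_st = 0.349526
V_srs = (1 − 60/410)·93.99/60 = 1.33726
Relative efficiency = V_srs / V_st = 1.33726/0.349526 = 3.8259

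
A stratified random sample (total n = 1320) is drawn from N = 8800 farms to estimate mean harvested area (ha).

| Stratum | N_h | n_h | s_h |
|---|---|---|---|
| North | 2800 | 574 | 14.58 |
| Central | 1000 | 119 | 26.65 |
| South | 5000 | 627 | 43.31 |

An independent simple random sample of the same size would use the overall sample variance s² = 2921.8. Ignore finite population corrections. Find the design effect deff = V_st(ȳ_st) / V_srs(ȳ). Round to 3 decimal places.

deff ≈ 0.488

V̂(ȳ_st) = Σ W_h² s_h²/n_h, with W_h = N_h/N and N = 8800:
  stratum North: (2800/8800)²·14.58²/574 = 0.0374933
  stratum Central: (1000/8800)²·26.65²/119 = 0.0770694
  stratum South: (5000/8800)²·43.31²/627 = 0.965792
V_st = 1.08035
V_srs = s²/n = 2921.8/1320 = 2.21348
deff = V_st / V_srs = 1.08035/2.21348 = 0.4881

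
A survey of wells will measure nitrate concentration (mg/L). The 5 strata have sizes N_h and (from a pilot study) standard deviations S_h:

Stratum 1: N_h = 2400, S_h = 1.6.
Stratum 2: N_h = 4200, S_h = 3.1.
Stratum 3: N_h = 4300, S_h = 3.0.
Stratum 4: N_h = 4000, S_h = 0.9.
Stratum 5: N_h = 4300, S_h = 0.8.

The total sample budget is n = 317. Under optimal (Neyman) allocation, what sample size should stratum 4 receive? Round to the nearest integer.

Neyman allocation: n_h = n · N_h S_h / Σ N_i S_i, with n = 317.
  stratum 1: N_h·S_h = 2400·1.6 = 3840.00
  stratum 2: N_h·S_h = 4200·3.1 = 13020.00
  stratum 3: N_h·S_h = 4300·3.0 = 12900.00
  stratum 4: N_h·S_h = 4000·0.9 = 3600.00
  stratum 5: N_h·S_h = 4300·0.8 = 3440.00
Σ N_h S_h = 36800.00
n for stratum 4 = 317·3600.00/36800.00 = 31.011 → 31

31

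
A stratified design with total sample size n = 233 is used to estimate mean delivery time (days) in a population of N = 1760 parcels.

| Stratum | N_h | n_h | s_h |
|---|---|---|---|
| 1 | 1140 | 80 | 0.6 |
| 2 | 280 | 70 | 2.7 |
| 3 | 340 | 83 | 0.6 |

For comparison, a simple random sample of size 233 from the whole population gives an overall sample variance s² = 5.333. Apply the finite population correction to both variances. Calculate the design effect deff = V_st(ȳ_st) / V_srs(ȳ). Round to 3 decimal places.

V̂(ȳ_st) = Σ W_h² (1 − n_h/N_h) s_h²/n_h, with W_h = N_h/N and N = 1760:
  stratum 1: (1140/1760)²·(1 − 80/1140)·0.6²/80 = 0.00175549
  stratum 2: (280/1760)²·(1 − 70/280)·2.7²/70 = 0.00197689
  stratum 3: (340/1760)²·(1 − 83/340)·0.6²/83 = 0.000122352
V_st = 0.00385473
V_srs = (1 − 233/1760)·5.333/233 = 0.0198583
deff = V_st / V_srs = 0.00385473/0.0198583 = 0.1941

deff ≈ 0.194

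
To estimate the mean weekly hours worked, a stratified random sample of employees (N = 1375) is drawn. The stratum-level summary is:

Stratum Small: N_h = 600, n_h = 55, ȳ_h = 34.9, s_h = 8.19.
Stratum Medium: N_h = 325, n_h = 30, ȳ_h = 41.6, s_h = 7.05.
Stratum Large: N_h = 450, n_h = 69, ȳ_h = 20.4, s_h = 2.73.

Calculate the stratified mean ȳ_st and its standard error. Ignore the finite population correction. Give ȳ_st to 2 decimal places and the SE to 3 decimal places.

ȳ_st ≈ 31.74, SE ≈ 0.580

ȳ_st = Σ W_h ȳ_h = (600·34.9 + 325·41.6 + 450·20.4)/1375 = 31.73818
V̂(ȳ_st) = Σ W_h² s_h²/n_h, with W_h = N_h/N and N = 1375:
  stratum Small: (600/1375)²·8.19²/55 = 0.232221
  stratum Medium: (325/1375)²·7.05²/30 = 0.0925589
  stratum Large: (450/1375)²·2.73²/69 = 0.011569
V̂(ȳ_st) = 0.336349
SE(ȳ_st) = √0.336349 = 0.579956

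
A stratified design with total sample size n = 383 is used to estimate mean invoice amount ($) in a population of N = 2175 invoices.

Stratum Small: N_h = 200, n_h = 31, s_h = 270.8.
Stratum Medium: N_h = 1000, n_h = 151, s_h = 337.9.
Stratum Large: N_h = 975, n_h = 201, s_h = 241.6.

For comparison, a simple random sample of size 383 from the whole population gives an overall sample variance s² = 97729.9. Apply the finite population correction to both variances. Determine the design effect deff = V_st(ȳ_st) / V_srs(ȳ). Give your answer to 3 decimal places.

deff ≈ 0.946

V̂(ȳ_st) = Σ W_h² (1 − n_h/N_h) s_h²/n_h, with W_h = N_h/N and N = 2175:
  stratum Small: (200/2175)²·(1 − 31/200)·270.8²/31 = 16.9018
  stratum Medium: (1000/2175)²·(1 − 151/1000)·337.9²/151 = 135.703
  stratum Large: (975/2175)²·(1 − 201/975)·241.6²/201 = 46.326
V_st = 198.931
V_srs = (1 − 383/2175)·97729.9/383 = 210.236
deff = V_st / V_srs = 198.931/210.236 = 0.9462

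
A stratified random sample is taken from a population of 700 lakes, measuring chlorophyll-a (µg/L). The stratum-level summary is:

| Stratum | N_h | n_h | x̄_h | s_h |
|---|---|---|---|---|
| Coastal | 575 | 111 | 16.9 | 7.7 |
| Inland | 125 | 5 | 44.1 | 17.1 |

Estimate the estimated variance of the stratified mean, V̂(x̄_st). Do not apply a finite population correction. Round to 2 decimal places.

V̂(x̄_st) ≈ 2.23

V̂(x̄_st) = Σ W_h² s_h²/n_h, with W_h = N_h/N and N = 700:
  stratum Coastal: (575/700)²·7.7²/111 = 0.360411
  stratum Inland: (125/700)²·17.1²/5 = 1.86486
V̂(x̄_st) = 2.22527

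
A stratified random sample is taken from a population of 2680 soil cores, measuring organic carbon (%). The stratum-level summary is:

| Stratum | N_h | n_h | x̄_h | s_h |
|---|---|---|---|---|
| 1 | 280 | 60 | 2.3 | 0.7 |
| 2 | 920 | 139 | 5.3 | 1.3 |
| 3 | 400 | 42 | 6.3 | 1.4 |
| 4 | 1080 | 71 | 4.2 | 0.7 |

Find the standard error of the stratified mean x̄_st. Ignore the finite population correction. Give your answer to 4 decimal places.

SE(x̄_st) ≈ 0.0607

V̂(x̄_st) = Σ W_h² s_h²/n_h, with W_h = N_h/N and N = 2680:
  stratum 1: (280/2680)²·0.7²/60 = 8.91438e-05
  stratum 2: (920/2680)²·1.3²/139 = 0.00143277
  stratum 3: (400/2680)²·1.4²/42 = 0.00103958
  stratum 4: (1080/2680)²·0.7²/71 = 0.00112077
V̂(x̄_st) = 0.00368226
SE(x̄_st) = √0.00368226 = 0.0606817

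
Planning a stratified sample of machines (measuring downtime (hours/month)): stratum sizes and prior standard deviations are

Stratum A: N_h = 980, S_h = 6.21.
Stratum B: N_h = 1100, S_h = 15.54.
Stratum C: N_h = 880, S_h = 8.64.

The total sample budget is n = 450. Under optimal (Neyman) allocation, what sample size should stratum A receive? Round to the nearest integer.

89

Neyman allocation: n_h = n · N_h S_h / Σ N_i S_i, with n = 450.
  stratum A: N_h·S_h = 980·6.21 = 6085.80
  stratum B: N_h·S_h = 1100·15.54 = 17094.00
  stratum C: N_h·S_h = 880·8.64 = 7603.20
Σ N_h S_h = 30783.00
n for stratum A = 450·6085.80/30783.00 = 88.965 → 89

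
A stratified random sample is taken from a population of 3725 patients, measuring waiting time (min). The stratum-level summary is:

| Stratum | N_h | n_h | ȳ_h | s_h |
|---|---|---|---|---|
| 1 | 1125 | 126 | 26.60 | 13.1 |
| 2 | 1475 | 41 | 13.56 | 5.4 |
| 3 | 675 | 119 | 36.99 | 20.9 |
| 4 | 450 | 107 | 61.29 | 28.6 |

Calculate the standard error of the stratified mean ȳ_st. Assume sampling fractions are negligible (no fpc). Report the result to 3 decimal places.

V̂(ȳ_st) = Σ W_h² s_h²/n_h, with W_h = N_h/N and N = 3725:
  stratum 1: (1125/3725)²·13.1²/126 = 0.124229
  stratum 2: (1475/3725)²·5.4²/41 = 0.111515
  stratum 3: (675/3725)²·20.9²/119 = 0.120532
  stratum 4: (450/3725)²·28.6²/107 = 0.111563
V̂(ȳ_st) = 0.46784
SE(ȳ_st) = √0.46784 = 0.683988

SE(ȳ_st) ≈ 0.684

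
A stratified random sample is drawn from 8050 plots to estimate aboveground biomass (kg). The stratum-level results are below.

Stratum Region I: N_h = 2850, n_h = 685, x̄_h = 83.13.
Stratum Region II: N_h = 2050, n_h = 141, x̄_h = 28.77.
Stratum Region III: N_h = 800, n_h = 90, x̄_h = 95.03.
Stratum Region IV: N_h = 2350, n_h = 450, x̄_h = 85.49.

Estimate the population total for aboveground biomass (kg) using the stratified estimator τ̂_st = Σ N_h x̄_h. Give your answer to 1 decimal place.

τ̂_st = Σ N_h x̄_h = 2850·83.13 + 2050·28.77 + 800·95.03 + 2350·85.49 = 572824.5

τ̂_st ≈ 572824.5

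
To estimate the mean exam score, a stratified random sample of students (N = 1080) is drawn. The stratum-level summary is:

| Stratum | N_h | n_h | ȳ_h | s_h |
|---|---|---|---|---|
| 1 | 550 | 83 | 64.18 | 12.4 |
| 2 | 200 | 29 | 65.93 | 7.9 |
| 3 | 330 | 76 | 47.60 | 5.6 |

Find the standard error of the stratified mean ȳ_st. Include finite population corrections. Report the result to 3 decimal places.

SE(ȳ_st) ≈ 0.708

V̂(ȳ_st) = Σ W_h² (1 − n_h/N_h) s_h²/n_h, with W_h = N_h/N and N = 1080:
  stratum 1: (550/1080)²·(1 − 83/550)·12.4²/83 = 0.407941
  stratum 2: (200/1080)²·(1 − 29/200)·7.9²/29 = 0.0631008
  stratum 3: (330/1080)²·(1 − 76/330)·5.6²/76 = 0.0296526
V̂(ȳ_st) = 0.500694
SE(ȳ_st) = √0.500694 = 0.707598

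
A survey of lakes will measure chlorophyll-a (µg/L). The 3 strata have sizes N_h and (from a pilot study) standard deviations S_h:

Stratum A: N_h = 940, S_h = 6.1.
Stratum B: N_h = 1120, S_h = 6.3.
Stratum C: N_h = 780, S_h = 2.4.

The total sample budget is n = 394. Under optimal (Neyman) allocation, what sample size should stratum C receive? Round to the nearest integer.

Neyman allocation: n_h = n · N_h S_h / Σ N_i S_i, with n = 394.
  stratum A: N_h·S_h = 940·6.1 = 5734.00
  stratum B: N_h·S_h = 1120·6.3 = 7056.00
  stratum C: N_h·S_h = 780·2.4 = 1872.00
Σ N_h S_h = 14662.00
n for stratum C = 394·1872.00/14662.00 = 50.305 → 50

50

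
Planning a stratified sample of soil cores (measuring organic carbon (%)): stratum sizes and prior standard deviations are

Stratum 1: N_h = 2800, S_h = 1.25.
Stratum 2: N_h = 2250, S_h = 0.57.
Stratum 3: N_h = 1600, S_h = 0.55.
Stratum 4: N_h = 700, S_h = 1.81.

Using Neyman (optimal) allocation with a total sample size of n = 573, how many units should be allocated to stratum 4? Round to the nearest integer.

Neyman allocation: n_h = n · N_h S_h / Σ N_i S_i, with n = 573.
  stratum 1: N_h·S_h = 2800·1.25 = 3500.00
  stratum 2: N_h·S_h = 2250·0.57 = 1282.50
  stratum 3: N_h·S_h = 1600·0.55 = 880.00
  stratum 4: N_h·S_h = 700·1.81 = 1267.00
Σ N_h S_h = 6929.50
n for stratum 4 = 573·1267.00/6929.50 = 104.768 → 105

105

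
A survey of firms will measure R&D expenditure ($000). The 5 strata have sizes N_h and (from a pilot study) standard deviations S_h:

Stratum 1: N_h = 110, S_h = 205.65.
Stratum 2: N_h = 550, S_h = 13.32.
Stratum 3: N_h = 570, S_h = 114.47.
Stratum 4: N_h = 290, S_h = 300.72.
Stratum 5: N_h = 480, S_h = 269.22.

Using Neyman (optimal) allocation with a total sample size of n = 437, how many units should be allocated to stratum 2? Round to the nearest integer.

Neyman allocation: n_h = n · N_h S_h / Σ N_i S_i, with n = 437.
  stratum 1: N_h·S_h = 110·205.65 = 22621.50
  stratum 2: N_h·S_h = 550·13.32 = 7326.00
  stratum 3: N_h·S_h = 570·114.47 = 65247.90
  stratum 4: N_h·S_h = 290·300.72 = 87208.80
  stratum 5: N_h·S_h = 480·269.22 = 129225.60
Σ N_h S_h = 311629.80
n for stratum 2 = 437·7326.00/311629.80 = 10.273 → 10

10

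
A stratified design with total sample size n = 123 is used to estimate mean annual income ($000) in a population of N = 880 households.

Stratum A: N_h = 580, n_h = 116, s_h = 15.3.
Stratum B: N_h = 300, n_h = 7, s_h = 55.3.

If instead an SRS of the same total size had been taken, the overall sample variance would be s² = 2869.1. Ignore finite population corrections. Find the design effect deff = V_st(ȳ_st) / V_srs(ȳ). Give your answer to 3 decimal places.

V̂(ȳ_st) = Σ W_h² s_h²/n_h, with W_h = N_h/N and N = 880:
  stratum A: (580/880)²·15.3²/116 = 0.876628
  stratum B: (300/880)²·55.3²/7 = 50.7726
V_st = 51.6492
V_srs = s²/n = 2869.1/123 = 23.326
deff = V_st / V_srs = 51.6492/23.326 = 2.2142

deff ≈ 2.214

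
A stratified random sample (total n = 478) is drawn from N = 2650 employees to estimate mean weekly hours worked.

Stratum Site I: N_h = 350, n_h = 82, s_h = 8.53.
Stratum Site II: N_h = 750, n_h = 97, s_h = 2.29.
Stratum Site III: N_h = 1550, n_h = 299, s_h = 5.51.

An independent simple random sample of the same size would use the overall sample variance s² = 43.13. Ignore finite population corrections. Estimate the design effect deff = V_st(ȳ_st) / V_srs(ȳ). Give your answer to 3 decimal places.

V̂(ȳ_st) = Σ W_h² s_h²/n_h, with W_h = N_h/N and N = 2650:
  stratum Site I: (350/2650)²·8.53²/82 = 0.0154785
  stratum Site II: (750/2650)²·2.29²/97 = 0.00433042
  stratum Site III: (1550/2650)²·5.51²/299 = 0.0347379
V_st = 0.0545468
V_srs = s²/n = 43.13/478 = 0.0902301
deff = V_st / V_srs = 0.0545468/0.0902301 = 0.6045

deff ≈ 0.605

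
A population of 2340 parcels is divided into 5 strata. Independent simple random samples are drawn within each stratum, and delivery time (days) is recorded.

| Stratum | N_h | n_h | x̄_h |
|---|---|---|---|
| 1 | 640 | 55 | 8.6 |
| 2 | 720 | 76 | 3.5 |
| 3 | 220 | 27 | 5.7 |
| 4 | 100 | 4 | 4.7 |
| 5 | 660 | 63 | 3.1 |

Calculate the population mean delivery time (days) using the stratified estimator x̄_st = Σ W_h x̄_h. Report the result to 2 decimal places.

x̄_st ≈ 5.04

N = Σ N_h = 2340. Stratum weights W_h = N_h/N.
x̄_st = (640·8.6 + 720·3.5 + 220·5.7 + 100·4.7 + 660·3.1) / 2340 = 5.0402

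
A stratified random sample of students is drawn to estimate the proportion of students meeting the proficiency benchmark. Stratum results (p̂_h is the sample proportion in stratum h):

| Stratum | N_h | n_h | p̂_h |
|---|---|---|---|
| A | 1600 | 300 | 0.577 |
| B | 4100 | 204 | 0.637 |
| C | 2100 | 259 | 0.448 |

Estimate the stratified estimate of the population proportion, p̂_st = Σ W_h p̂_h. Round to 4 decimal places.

N = 7800; stratum weights W_h = N_h/N.
p̂_st = Σ W_h p̂_h = (1600·0.577 + 4100·0.637 + 2100·0.448)/7800 = 0.57381

p̂_st ≈ 0.5738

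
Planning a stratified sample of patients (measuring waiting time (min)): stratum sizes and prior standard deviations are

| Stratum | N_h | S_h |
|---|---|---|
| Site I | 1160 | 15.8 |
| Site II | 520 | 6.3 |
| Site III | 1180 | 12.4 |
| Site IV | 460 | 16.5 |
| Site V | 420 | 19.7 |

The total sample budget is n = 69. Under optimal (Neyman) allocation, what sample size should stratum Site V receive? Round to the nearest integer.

11

Neyman allocation: n_h = n · N_h S_h / Σ N_i S_i, with n = 69.
  stratum Site I: N_h·S_h = 1160·15.8 = 18328.00
  stratum Site II: N_h·S_h = 520·6.3 = 3276.00
  stratum Site III: N_h·S_h = 1180·12.4 = 14632.00
  stratum Site IV: N_h·S_h = 460·16.5 = 7590.00
  stratum Site V: N_h·S_h = 420·19.7 = 8274.00
Σ N_h S_h = 52100.00
n for stratum Site V = 69·8274.00/52100.00 = 10.958 → 11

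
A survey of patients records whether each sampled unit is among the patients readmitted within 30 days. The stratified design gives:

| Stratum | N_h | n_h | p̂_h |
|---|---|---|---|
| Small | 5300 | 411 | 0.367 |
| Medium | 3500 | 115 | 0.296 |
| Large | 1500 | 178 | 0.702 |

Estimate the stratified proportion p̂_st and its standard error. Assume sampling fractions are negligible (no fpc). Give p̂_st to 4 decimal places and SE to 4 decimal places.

p̂_st ≈ 0.3917, SE ≈ 0.0197

N = 10300; stratum weights W_h = N_h/N.
p̂_st = Σ W_h p̂_h = (5300·0.367 + 3500·0.296 + 1500·0.702)/10300 = 0.39166
V̂(p̂_st) = Σ W_h² p̂_h(1−p̂_h)/(n_h−1):
  stratum Small: (5300/10300)²·0.367·0.633/410 = 0.000150025
  stratum Medium: (3500/10300)²·0.296·0.704/114 = 0.000211067
  stratum Large: (1500/10300)²·0.702·0.298/177 = 2.50662e-05
V̂(p̂_st) = 0.000386158; SE = √V̂ = 0.0196509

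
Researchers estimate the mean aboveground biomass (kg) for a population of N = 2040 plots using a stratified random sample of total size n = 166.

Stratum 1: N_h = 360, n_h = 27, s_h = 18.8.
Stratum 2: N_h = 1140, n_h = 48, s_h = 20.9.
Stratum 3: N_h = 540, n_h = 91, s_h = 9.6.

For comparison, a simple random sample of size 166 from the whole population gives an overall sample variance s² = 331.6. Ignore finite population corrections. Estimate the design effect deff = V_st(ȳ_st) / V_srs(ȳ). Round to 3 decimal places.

V̂(ȳ_st) = Σ W_h² s_h²/n_h, with W_h = N_h/N and N = 2040:
  stratum 1: (360/2040)²·18.8²/27 = 0.407659
  stratum 2: (1140/2040)²·20.9²/48 = 2.84185
  stratum 3: (540/2040)²·9.6²/91 = 0.0709624
V_st = 3.32047
V_srs = s²/n = 331.6/166 = 1.99759
deff = V_st / V_srs = 3.32047/1.99759 = 1.6622

deff ≈ 1.662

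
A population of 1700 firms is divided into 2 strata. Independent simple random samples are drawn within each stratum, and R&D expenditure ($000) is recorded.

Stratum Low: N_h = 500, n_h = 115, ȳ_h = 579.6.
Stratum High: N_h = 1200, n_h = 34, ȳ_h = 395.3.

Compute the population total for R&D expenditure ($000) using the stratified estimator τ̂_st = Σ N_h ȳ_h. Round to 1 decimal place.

τ̂_st ≈ 764160.0

τ̂_st = Σ N_h ȳ_h = 500·579.6 + 1200·395.3 = 764160.0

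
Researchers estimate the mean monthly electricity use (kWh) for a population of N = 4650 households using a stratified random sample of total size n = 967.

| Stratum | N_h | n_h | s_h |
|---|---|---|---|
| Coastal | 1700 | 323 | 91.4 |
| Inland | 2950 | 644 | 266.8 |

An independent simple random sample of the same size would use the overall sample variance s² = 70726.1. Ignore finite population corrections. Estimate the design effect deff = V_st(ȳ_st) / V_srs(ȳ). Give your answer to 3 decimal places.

V̂(ȳ_st) = Σ W_h² s_h²/n_h, with W_h = N_h/N and N = 4650:
  stratum Coastal: (1700/4650)²·91.4²/323 = 3.45686
  stratum Inland: (2950/4650)²·266.8²/644 = 44.4861
V_st = 47.9429
V_srs = s²/n = 70726.1/967 = 73.1397
deff = V_st / V_srs = 47.9429/73.1397 = 0.6555

deff ≈ 0.655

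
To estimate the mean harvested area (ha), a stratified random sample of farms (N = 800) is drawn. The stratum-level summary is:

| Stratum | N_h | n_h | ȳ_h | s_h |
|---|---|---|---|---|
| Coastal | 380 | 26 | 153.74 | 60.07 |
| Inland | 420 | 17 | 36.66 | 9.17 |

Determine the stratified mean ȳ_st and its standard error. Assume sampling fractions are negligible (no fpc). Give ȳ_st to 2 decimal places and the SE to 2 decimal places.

ȳ_st = Σ W_h ȳ_h = (380·153.74 + 420·36.66)/800 = 92.27300
V̂(ȳ_st) = Σ W_h² s_h²/n_h, with W_h = N_h/N and N = 800:
  stratum Coastal: (380/800)²·60.07²/26 = 31.3133
  stratum Inland: (420/800)²·9.17²/17 = 1.36335
V̂(ȳ_st) = 32.6767
SE(ȳ_st) = √32.6767 = 5.71635

ȳ_st ≈ 92.27, SE ≈ 5.72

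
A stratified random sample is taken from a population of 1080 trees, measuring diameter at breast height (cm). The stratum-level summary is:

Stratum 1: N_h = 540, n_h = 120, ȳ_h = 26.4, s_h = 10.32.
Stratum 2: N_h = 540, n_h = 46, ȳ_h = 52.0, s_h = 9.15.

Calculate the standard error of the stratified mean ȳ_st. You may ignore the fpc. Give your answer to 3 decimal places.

SE(ȳ_st) ≈ 0.823

V̂(ȳ_st) = Σ W_h² s_h²/n_h, with W_h = N_h/N and N = 1080:
  stratum 1: (540/1080)²·10.32²/120 = 0.22188
  stratum 2: (540/1080)²·9.15²/46 = 0.455014
V̂(ȳ_st) = 0.676894
SE(ȳ_st) = √0.676894 = 0.822735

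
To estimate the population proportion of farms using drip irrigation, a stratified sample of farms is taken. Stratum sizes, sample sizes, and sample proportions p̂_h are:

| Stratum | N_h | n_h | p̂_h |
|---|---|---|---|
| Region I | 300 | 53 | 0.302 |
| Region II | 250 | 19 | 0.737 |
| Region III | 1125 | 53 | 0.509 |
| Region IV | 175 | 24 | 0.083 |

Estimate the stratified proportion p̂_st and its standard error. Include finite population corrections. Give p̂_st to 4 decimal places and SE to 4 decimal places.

N = 1850; stratum weights W_h = N_h/N.
p̂_st = Σ W_h p̂_h = (300·0.302 + 250·0.737 + 1125·0.509 + 175·0.083)/1850 = 0.46595
V̂(p̂_st) = Σ W_h² (1 − n_h/N_h) p̂_h(1−p̂_h)/(n_h−1):
  stratum Region I: (300/1850)²·(1 − 53/300)·0.302·0.698/52 = 8.77675e-05
  stratum Region II: (250/1850)²·(1 − 19/250)·0.737·0.263/18 = 0.000181702
  stratum Region III: (1125/1850)²·(1 − 53/1125)·0.509·0.491/52 = 0.00169356
  stratum Region IV: (175/1850)²·(1 − 24/175)·0.083·0.917/23 = 2.555e-05
V̂(p̂_st) = 0.00198858; SE = √V̂ = 0.0445935

p̂_st ≈ 0.4659, SE ≈ 0.0446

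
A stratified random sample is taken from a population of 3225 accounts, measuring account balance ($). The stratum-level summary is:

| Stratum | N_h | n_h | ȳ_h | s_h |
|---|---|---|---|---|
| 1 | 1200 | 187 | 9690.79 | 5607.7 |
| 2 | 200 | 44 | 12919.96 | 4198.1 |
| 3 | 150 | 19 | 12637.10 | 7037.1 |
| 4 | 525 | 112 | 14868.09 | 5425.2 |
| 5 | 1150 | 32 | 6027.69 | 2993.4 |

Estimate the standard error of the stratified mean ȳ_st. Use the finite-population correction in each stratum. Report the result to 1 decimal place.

V̂(ȳ_st) = Σ W_h² (1 − n_h/N_h) s_h²/n_h, with W_h = N_h/N and N = 3225:
  stratum 1: (1200/3225)²·(1 − 187/1200)·5607.7²/187 = 19654.4
  stratum 2: (200/3225)²·(1 − 44/200)·4198.1²/44 = 1201.57
  stratum 3: (150/3225)²·(1 − 19/150)·7037.1²/19 = 4924.21
  stratum 4: (525/3225)²·(1 − 112/525)·5425.2²/112 = 5478.52
  stratum 5: (1150/3225)²·(1 − 32/1150)·2993.4²/32 = 34614.6
V̂(ȳ_st) = 65873.3
SE(ȳ_st) = √65873.3 = 256.658

SE(ȳ_st) ≈ 256.7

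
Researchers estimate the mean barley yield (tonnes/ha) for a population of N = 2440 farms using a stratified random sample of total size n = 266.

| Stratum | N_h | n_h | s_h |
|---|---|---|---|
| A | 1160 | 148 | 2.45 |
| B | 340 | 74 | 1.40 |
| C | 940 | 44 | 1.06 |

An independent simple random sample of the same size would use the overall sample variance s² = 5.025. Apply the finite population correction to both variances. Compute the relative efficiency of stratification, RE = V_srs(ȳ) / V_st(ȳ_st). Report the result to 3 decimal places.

V̂(ȳ_st) = Σ W_h² (1 − n_h/N_h) s_h²/n_h, with W_h = N_h/N and N = 2440:
  stratum A: (1160/2440)²·(1 − 148/1160)·2.45²/148 = 0.00799704
  stratum B: (340/2440)²·(1 − 74/340)·1.40²/74 = 0.000402351
  stratum C: (940/2440)²·(1 − 44/940)·1.06²/44 = 0.00361256
V_st = 0.012012
V_srs = (1 − 266/2440)·5.025/266 = 0.0168316
Relative efficiency = V_srs / V_st = 0.0168316/0.012012 = 1.4012

RE ≈ 1.401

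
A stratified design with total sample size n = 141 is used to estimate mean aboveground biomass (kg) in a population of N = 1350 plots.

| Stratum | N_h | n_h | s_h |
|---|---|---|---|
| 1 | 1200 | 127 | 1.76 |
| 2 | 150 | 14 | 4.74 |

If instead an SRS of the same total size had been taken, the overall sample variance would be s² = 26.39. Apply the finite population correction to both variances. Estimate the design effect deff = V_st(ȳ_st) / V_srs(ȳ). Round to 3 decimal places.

V̂(ȳ_st) = Σ W_h² (1 − n_h/N_h) s_h²/n_h, with W_h = N_h/N and N = 1350:
  stratum 1: (1200/1350)²·(1 − 127/1200)·1.76²/127 = 0.017232
  stratum 2: (150/1350)²·(1 − 14/150)·4.74²/14 = 0.0179635
V_st = 0.0351955
V_srs = (1 − 141/1350)·26.39/141 = 0.167615
deff = V_st / V_srs = 0.0351955/0.167615 = 0.2100

deff ≈ 0.210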